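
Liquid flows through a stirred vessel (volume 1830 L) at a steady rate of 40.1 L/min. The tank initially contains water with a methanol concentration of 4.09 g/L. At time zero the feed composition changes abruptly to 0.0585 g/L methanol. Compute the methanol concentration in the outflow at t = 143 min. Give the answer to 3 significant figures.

Mass balance on the solute (V constant): V dC/dt = Q(C_in − C).
Rewrite as dC/dt + C/τ = C_in/τ, τ = V/Q = 45.636 min.
Integrating: C(t) = C_in + (C₀ − C_in) e^(−t/τ).
C(143) = 0.0585 + (4.09 − 0.0585)·e^(−143/45.636) = 0.0585 + (4.0315)·0.043565 = 0.23413 g/L.

0.234 g/L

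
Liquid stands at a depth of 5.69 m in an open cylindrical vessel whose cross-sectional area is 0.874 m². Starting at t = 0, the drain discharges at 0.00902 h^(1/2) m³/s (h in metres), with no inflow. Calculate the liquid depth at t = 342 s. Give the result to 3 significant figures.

Accumulation of liquid (constant cross-section A): A dh/dt = −0.00902 √h.
This is separable: 2 d(√h)/dt = −0.00902/A, so √h = √h₀ − (0.00902/(2A)) t.
√h = √5.69 − 0.00902·342/(2·0.874) = 2.3854 − 1.7648 = 0.62059.
h = 0.62059² = 0.38513 m.

0.385 m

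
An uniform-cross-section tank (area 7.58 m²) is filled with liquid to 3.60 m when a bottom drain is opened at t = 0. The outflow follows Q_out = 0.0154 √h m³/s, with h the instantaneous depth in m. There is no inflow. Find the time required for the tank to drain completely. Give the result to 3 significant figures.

1870 s

A dh/dt = −Q_out = −0.0154 √h.
∫ h^(−1/2) dh = −(0.0154/A) ∫ dt, giving 2√h = 2√h₀ − (0.0154/A) t.
Tank is empty when √h = 0: t_empty = 2A√h₀/0.0154.
t_empty = 2·7.58·√3.60/0.0154 = 15.160·1.8974/0.0154 = 1867.8 s.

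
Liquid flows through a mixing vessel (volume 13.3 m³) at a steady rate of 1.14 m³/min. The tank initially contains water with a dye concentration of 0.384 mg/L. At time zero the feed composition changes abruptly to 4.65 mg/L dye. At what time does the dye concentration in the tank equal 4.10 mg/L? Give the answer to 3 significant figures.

23.9 min

Species balance on the tank: V dC/dt = Q(C_in − C), so τ = V/Q = 11.667 min.
C(t) = C_in + (C₀ − C_in) e^(−t/τ). Set C = 4.10 and solve for t:
e^(−t/τ) = (C − C_in)/(C₀ − C_in) = (4.10 − 4.65)/(0.384 − 4.65) = 0.12893
t = −τ ln(…) = 11.667 × 2.0485 = 23.899 min.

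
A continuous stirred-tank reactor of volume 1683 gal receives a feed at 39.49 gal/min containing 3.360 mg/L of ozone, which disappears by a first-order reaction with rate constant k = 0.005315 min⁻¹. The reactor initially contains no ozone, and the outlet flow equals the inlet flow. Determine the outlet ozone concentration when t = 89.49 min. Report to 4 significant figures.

2.531 mg/L

V dC/dt = Q(C_in − C) − k V C.
dC/dt = (Q/V) C_in − (Q/V + k) C; effective rate a = Q/V + k = 0.0234641 + 0.005315 = 0.0287791 min⁻¹.
C_ss = Q C_in/(Q + kV) = 2.73947 mg/L; C(t) = C_ss + (C₀ − C_ss) e^(−a t).
C(89.49) = 2.73947 + (-2.73947)·e^(−0.0287791·89.49) = 2.73947 + (-2.73947)·0.0761205 = 2.53094 mg/L.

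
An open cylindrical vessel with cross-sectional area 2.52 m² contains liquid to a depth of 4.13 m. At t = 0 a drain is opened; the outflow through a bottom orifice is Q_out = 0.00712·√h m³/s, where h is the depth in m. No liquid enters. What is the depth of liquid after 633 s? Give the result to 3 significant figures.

Accumulation of liquid (constant cross-section A): A dh/dt = −0.00712 √h.
Separate and integrate: 2(√h − √h₀) = −(0.00712/A) t.
√h = √4.13 − 0.00712·633/(2·2.52) = 2.0322 − 0.89424 = 1.1380.
h = 1.1380² = 1.2950 m.

1.30 m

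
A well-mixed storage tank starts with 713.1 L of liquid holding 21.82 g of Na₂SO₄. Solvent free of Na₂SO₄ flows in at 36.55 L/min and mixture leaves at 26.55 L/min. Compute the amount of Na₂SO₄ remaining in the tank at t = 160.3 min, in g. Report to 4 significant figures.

Let m(t) be the amount of Na₂SO₄. Volume: V(t) = V₀ + (Q_in − Q_out) t = 713.1 + 10.0000 t; V(160.3) = 2316.10 L.
Solute balance: dm/dt = 0 − Q_out C = −Q_out m/V(t).
dm/m = −Q_out dt/(V₀ + 10.0000 t); integrating gives ln(m/m₀) = −(Q_out/(Q_in−Q_out)) ln(V/V₀).
m = m₀ (V₀/V)^(Q_out/(Q_in−Q_out)) = 21.82 × (713.1/2316.10)^(2.65500) = 0.956177 g.

0.9562 g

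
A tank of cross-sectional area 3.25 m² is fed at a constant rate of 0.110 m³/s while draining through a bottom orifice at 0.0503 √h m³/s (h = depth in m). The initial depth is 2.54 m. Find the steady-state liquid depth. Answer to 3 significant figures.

4.78 m

Level balance: A dh/dt = 0.110 − 0.0503 √h. Setting dh/dt = 0:
Q_in = 0.0503 √h_ss ⇒ √h_ss = 0.110/0.0503 = 2.1869.
h_ss = 2.1869² = 4.7824 m. (Since h₀ = 2.54 m < h_ss, the level will rise toward this value.)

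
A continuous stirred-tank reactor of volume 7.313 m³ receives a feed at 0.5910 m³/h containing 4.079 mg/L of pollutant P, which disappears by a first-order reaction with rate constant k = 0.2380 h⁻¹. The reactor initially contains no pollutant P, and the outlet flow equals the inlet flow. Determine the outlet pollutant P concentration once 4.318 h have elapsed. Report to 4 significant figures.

V dC/dt = Q(C_in − C) − k V C.
dC/dt = (Q/V) C_in − (Q/V + k) C; effective rate a = Q/V + k = 0.0808150 + 0.2380 = 0.318815 h⁻¹.
C_ss = Q C_in/(Q + kV) = 1.03397 mg/L; C(t) = C_ss + (C₀ − C_ss) e^(−a t).
C(4.318) = 1.03397 + (-1.03397)·e^(−0.318815·4.318) = 1.03397 + (-1.03397)·0.252424 = 0.772969 mg/L.

0.7730 mg/L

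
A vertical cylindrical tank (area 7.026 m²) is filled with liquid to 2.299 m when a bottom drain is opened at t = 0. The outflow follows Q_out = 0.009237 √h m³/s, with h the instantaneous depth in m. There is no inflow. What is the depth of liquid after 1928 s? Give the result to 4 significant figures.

0.06194 m

Mass balance (ρ constant): A dh/dt = −0.009237 √h.
This is separable: 2 d(√h)/dt = −0.009237/A, so √h = √h₀ − (0.009237/(2A)) t.
√h = √2.299 − 0.009237·1928/(2·7.026) = 1.51625 − 1.26736 = 0.248886.
h = 0.248886² = 0.0619442 m.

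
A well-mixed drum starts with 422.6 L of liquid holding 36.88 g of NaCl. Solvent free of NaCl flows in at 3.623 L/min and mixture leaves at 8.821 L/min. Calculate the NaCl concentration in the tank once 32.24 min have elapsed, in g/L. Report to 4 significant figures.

0.06137 g/L

Let m(t) be the amount of NaCl. Volume: V(t) = V₀ + (Q_in − Q_out) t = 422.6 − 5.19800 t; V(32.24) = 255.016 L.
No NaCl enters, so dm/dt = −Q_out · (m/V).
Separate: dm/m = −Q_out dt/V(t) ⇒ ln(m/m₀) = −(Q_out/(Q_in−Q_out)) ln(V/V₀).
m = m₀ (V₀/V)^(Q_out/(Q_in−Q_out)) = 36.88 × (422.6/255.016)^(-1.69700) = 15.6507 g.
C = m/V = 15.6507/255.016 = 0.0613715 g/L.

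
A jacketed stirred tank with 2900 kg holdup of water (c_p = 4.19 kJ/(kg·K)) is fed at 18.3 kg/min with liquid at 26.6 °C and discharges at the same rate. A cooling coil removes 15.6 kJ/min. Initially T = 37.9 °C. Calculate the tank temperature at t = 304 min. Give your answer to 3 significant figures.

28.1 °C

M c_p dT/dt = ṁ c_p (T_in − T) − Q̇.
τ = M/ṁ = 158.47 min; T_ss = T_in − Q̇/(ṁ c_p) = 26.6 − 15.6/(18.3·4.19) = 26.397 °C.
T approaches T_ss exponentially: T(t) = T_ss + (T₀ − T_ss) e^(−t/τ).
T(304) = 26.397 + (11.503)·e^(−304/158.47) = 26.397 + (11.503)·0.14685 = 28.086 °C.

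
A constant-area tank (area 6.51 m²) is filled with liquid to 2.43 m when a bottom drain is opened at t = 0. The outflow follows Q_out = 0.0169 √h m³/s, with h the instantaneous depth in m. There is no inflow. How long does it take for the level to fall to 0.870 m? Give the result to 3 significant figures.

482 s

A dh/dt = −Q_out = −0.0169 √h.
Separate and integrate: 2(√h − √h₀) = −(0.0169/A) t.
t = 2A(√h₀ − √h)/0.0169 = 2·6.51·(√2.43 − √0.870)/0.0169
  = 13.020 × (1.5588 − 0.93274) / 0.0169 = 482.36 s.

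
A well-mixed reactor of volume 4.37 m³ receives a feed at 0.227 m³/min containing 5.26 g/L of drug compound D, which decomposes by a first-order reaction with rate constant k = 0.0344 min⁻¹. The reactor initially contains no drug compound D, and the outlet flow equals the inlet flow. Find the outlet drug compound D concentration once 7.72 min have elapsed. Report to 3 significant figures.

1.54 g/L

Species balance: V dC/dt = Q C_in − Q C − k V C.
dC/dt = (Q/V) C_in − (Q/V + k) C; effective rate a = Q/V + k = 0.051945 + 0.0344 = 0.086345 min⁻¹.
C_ss = Q C_in/(Q + kV) = 3.1644 g/L; C(t) = C_ss + (C₀ − C_ss) e^(−a t).
C(7.72) = 3.1644 + (-3.1644)·e^(−0.086345·7.72) = 3.1644 + (-3.1644)·0.51346 = 1.5396 g/L.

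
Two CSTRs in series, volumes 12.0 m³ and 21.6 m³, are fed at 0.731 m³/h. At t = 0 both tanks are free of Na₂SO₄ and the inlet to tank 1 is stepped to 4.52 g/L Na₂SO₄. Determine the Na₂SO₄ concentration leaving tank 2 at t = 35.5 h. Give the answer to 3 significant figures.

2.11 g/L

Time constants: τᵢ = Vᵢ/Q for each well-mixed tank.
τ₁ = 12.0/0.731 = 16.416 h; τ₂ = 21.6/0.731 = 29.549 h.
Solving the cascade with C₁(0)=C₂(0)=0 gives C₂(t) = C_in[1 − (τ₁ e^(−t/τ₁) − τ₂ e^(−t/τ₂))/(τ₁ − τ₂)].
At t = 35.5: e^(−t/τ₁) = 0.11503, e^(−t/τ₂) = 0.30077.
C₂ = 4.52·[1 − (16.416·0.11503 − 29.549·0.30077)/(-13.133)] = 4.52·0.46706 = 2.1111 g/L.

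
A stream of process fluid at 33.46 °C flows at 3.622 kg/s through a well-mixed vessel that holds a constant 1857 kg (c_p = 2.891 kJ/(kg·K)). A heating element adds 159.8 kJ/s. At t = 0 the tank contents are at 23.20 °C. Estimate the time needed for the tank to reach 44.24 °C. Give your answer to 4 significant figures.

891.9 s

M c_p dT/dt = ṁ c_p (T_in − T) + Q̇.
τ = M/ṁ = 512.700 s; T_ss = T_in + Q̇/(ṁ c_p) = 48.7209 °C.
T(t) = T_ss + (T₀ − T_ss) e^(−t/τ). Set T = 44.24:
e^(−t/τ) = (44.24 − 48.7209)/(23.20 − 48.7209) = 0.175578
t = −512.700 · ln(0.175578) = 891.931 s.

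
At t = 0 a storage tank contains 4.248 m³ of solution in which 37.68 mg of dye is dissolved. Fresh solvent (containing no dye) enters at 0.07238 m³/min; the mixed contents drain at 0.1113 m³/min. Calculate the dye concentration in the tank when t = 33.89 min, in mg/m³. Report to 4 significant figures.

4.443 mg/m³

Total volume: dV/dt = Q_in − Q_out = -0.0389200 m³/min, so V(t) = 4.248 − 0.0389200 t and V(33.89) = 2.92900 m³.
Species balance (pure solvent in): dm/dt = −Q_out · m/V(t).
Separate: dm/m = −Q_out dt/V(t) ⇒ ln(m/m₀) = −(Q_out/(Q_in−Q_out)) ln(V/V₀).
m = m₀ (V₀/V)^(Q_out/(Q_in−Q_out)) = 37.68 × (4.248/2.92900)^(-2.85971) = 13.0127 mg.
C = m/V = 13.0127/2.92900 = 4.44271 mg/m³.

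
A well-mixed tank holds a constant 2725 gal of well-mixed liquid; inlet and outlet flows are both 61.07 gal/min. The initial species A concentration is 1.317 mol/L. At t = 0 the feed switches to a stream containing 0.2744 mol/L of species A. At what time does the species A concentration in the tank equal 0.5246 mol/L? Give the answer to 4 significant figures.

63.68 min

Species balance: V dC/dt = Q(C_in − C) ⇒ τ = V/Q = 44.6209 min.
C(t) = C_in + (C₀ − C_in) e^(−t/τ). Set C = 0.5246 and solve for t:
e^(−t/τ) = (C − C_in)/(C₀ − C_in) = (0.5246 − 0.2744)/(1.317 − 0.2744) = 0.239977
t = −τ ln(…) = 44.6209 × 1.42721 = 63.6835 min.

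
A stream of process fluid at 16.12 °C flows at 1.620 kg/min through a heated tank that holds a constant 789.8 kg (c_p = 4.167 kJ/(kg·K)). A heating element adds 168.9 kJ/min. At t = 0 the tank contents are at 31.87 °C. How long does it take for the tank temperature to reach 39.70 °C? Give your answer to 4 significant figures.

Unsteady energy balance on the tank contents: M c_p dT/dt = ṁ c_p (T_in − T) + 168.9.
τ = M/ṁ = 487.531 min; T_ss = T_in + Q̇/(ṁ c_p) = 41.1402 °C.
T(t) = T_ss + (T₀ − T_ss) e^(−t/τ). Set T = 39.70:
e^(−t/τ) = (39.70 − 41.1402)/(31.87 − 41.1402) = 0.155360
t = −487.531 · ln(0.155360) = 907.788 min.

907.8 min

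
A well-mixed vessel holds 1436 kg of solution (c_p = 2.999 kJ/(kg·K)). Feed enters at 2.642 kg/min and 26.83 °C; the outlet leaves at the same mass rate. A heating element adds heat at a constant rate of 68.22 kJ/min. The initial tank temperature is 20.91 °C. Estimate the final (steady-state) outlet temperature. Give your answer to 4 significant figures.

35.44 °C

Unsteady energy balance on the tank contents: M c_p dT/dt = ṁ c_p (T_in − T) + 68.22.
At steady state dT/dt = 0 ⇒ T_ss = T_in + Q̇/(ṁ c_p) = 26.83 + 68.22/(2.642·2.999) = 35.4400 °C.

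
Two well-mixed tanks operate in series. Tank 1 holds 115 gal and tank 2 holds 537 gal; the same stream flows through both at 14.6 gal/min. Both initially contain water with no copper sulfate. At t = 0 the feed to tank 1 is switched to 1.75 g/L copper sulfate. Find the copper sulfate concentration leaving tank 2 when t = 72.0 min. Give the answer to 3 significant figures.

1.44 g/L

Each tank obeys Vᵢ dCᵢ/dt = Q(Cᵢ₋₁ − Cᵢ), so τᵢ = Vᵢ/Q.
τ₁ = 115/14.6 = 7.8767 min; τ₂ = 537/14.6 = 36.781 min.
Tank 1: C₁ = C_in(1 − e^(−t/τ₁)). Tank 2 (τ₁ ≠ τ₂): C₂ = C_in[1 − (τ₁ e^(−t/τ₁) − τ₂ e^(−t/τ₂))/(τ₁ − τ₂)].
At t = 72.0: e^(−t/τ₁) = 0.00010719, e^(−t/τ₂) = 0.14121.
C₂ = 1.75·[1 − (7.8767·0.00010719 − 36.781·0.14121)/(-28.904)] = 1.75·0.82034 = 1.4356 g/L.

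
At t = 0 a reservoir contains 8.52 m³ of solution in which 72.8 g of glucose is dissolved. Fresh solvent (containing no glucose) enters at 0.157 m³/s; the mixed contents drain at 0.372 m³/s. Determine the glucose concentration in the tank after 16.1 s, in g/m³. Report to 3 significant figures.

Let m(t) be the amount of glucose. Volume: V(t) = V₀ + (Q_in − Q_out) t = 8.52 − 0.21500 t; V(16.1) = 5.0585 m³.
No glucose enters, so dm/dt = −Q_out · (m/V).
dm/m = −Q_out dt/(V₀ − 0.21500 t); integrating gives ln(m/m₀) = −(Q_out/(Q_in−Q_out)) ln(V/V₀).
m = m₀ (V₀/V)^(Q_out/(Q_in−Q_out)) = 72.8 × (8.52/5.0585)^(-1.7302) = 29.538 g.
C = m/V = 29.538/5.0585 = 5.8392 g/m³.

5.84 g/m³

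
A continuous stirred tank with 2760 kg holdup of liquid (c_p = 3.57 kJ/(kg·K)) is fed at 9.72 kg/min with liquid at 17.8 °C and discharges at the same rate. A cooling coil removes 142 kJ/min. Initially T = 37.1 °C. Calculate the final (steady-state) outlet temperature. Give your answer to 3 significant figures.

Energy balance: M c_p dT/dt = ṁ c_p (T_in − T) − 142.
At steady state dT/dt = 0 ⇒ T_ss = T_in − Q̇/(ṁ c_p) = 17.8 − 142/(9.72·3.57) = 13.708 °C.

13.7 °C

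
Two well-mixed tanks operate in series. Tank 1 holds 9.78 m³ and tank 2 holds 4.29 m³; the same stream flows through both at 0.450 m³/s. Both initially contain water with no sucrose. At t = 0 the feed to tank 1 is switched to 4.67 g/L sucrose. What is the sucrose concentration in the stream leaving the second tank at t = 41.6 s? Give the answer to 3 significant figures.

3.49 g/L

Time constants: τᵢ = Vᵢ/Q for each well-mixed tank.
τ₁ = 9.78/0.450 = 21.733 s; τ₂ = 4.29/0.450 = 9.5333 s.
Tank 1: C₁ = C_in(1 − e^(−t/τ₁)). Tank 2 (τ₁ ≠ τ₂): C₂ = C_in[1 − (τ₁ e^(−t/τ₁) − τ₂ e^(−t/τ₂))/(τ₁ − τ₂)].
At t = 41.6: e^(−t/τ₁) = 0.14747, e^(−t/τ₂) = 0.012732.
C₂ = 4.67·[1 − (21.733·0.14747 − 9.5333·0.012732)/(12.200)] = 4.67·0.74724 = 3.4896 g/L.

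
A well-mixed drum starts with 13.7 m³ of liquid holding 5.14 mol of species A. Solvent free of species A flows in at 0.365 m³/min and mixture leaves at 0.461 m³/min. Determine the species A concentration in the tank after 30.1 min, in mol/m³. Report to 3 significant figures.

0.152 mol/m³

Let m(t) be the amount of species A. Volume: V(t) = V₀ + (Q_in − Q_out) t = 13.7 − 0.096000 t; V(30.1) = 10.810 m³.
Solute balance: dm/dt = 0 − Q_out C = −Q_out m/V(t).
dm/m = −Q_out dt/(V₀ − 0.096000 t); integrating gives ln(m/m₀) = −(Q_out/(Q_in−Q_out)) ln(V/V₀).
m = m₀ (V₀/V)^(Q_out/(Q_in−Q_out)) = 5.14 × (13.7/10.810)^(-4.8021) = 1.6479 mol.
C = m/V = 1.6479/10.810 = 0.15244 mol/m³.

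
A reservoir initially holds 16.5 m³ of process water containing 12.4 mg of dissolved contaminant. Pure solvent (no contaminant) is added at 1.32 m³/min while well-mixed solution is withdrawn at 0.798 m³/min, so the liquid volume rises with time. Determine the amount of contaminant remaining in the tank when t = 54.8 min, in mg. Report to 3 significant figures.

2.67 mg

Total volume: dV/dt = Q_in − Q_out = 0.52200 m³/min, so V(t) = 16.5 + 0.52200 t and V(54.8) = 45.106 m³.
No contaminant enters, so dm/dt = −Q_out · (m/V).
Separate: dm/m = −Q_out dt/V(t) ⇒ ln(m/m₀) = −(Q_out/(Q_in−Q_out)) ln(V/V₀).
m = m₀ (V₀/V)^(Q_out/(Q_in−Q_out)) = 12.4 × (16.5/45.106)^(1.5287) = 2.6653 mg.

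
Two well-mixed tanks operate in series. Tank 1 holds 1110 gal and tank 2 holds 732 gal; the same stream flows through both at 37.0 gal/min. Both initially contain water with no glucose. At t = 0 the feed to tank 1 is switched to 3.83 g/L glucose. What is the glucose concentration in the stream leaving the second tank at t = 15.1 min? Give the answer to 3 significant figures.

0.488 g/L

Each tank obeys Vᵢ dCᵢ/dt = Q(Cᵢ₋₁ − Cᵢ), so τᵢ = Vᵢ/Q.
τ₁ = 1110/37.0 = 30.000 min; τ₂ = 732/37.0 = 19.784 min.
Solving the cascade with C₁(0)=C₂(0)=0 gives C₂(t) = C_in[1 − (τ₁ e^(−t/τ₁) − τ₂ e^(−t/τ₂))/(τ₁ − τ₂)].
At t = 15.1: e^(−t/τ₁) = 0.60451, e^(−t/τ₂) = 0.46615.
C₂ = 3.83·[1 − (30.000·0.60451 − 19.784·0.46615)/(10.216)] = 3.83·0.12754 = 0.48850 g/L.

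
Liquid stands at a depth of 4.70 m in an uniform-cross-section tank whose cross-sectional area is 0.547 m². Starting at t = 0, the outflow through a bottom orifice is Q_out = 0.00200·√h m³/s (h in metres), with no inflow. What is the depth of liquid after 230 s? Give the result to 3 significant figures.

Mass balance (ρ constant): A dh/dt = −0.00200 √h.
This is separable: 2 d(√h)/dt = −0.00200/A, so √h = √h₀ − (0.00200/(2A)) t.
√h = √4.70 − 0.00200·230/(2·0.547) = 2.1679 − 0.42048 = 1.7475.
h = 1.7475² = 3.0537 m.

3.05 m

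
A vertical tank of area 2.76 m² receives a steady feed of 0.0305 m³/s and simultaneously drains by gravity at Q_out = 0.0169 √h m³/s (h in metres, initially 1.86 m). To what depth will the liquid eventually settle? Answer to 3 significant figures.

3.26 m

A dh/dt = Q_in − 0.0169 √h. Steady state requires inflow = outflow:
Q_in = 0.0169 √h_ss ⇒ √h_ss = 0.0305/0.0169 = 1.8047.
h_ss = 1.8047² = 3.2571 m. (Since h₀ = 1.86 m < h_ss, the level will rise toward this value.)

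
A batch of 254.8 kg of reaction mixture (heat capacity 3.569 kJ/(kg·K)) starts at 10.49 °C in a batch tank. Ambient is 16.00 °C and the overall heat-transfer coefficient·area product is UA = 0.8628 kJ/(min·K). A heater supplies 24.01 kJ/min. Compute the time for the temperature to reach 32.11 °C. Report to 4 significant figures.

1102 min

Lumped-capacitance energy balance: M c_p dT/dt = UA(T_amb − T) + Q̇.
τ = M c_p/UA = 1053.99 min; T_ss = T_amb + Q̇/UA = 16.00 + 24.01/0.8628 = 43.8280 °C.
T(t) = T_ss + (T₀ − T_ss)e^(−t/τ); set T = 32.11:
t = −τ ln[(T − T_ss)/(T₀ − T_ss)] = −1053.99 · ln(0.351491) = 1102.02 min.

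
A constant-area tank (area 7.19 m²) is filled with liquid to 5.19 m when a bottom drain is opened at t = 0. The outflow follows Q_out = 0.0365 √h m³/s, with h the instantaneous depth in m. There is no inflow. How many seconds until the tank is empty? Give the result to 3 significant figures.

898 s

Unsteady balance on liquid volume: A dh/dt = −0.0365 √h.
This is separable: 2 d(√h)/dt = −0.0365/A, so √h = √h₀ − (0.0365/(2A)) t.
Set h = 0: 2√h₀ = (0.0365/A) t_empty ⇒ t_empty = 2A√h₀/0.0365.
t_empty = 2·7.19·√5.19/0.0365 = 14.380·2.2782/0.0365 = 897.53 s.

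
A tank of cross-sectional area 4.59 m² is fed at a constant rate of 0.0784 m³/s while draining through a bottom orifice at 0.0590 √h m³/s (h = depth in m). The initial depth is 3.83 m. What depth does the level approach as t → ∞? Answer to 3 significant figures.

A dh/dt = Q_in − 0.0590 √h. Steady state requires inflow = outflow:
Q_in = 0.0590 √h_ss ⇒ √h_ss = 0.0784/0.0590 = 1.3288.
h_ss = 1.3288² = 1.7657 m. (Since h₀ = 3.83 m > h_ss, the level will fall toward this value.)

1.77 m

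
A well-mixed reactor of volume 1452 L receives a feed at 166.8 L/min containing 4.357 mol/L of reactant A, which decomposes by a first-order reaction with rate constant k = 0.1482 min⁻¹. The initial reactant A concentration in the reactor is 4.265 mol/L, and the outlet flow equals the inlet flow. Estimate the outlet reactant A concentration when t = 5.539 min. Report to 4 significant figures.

V dC/dt = Q(C_in − C) − k V C.
dC/dt = (Q/V) C_in − (Q/V + k) C; effective rate a = Q/V + k = 0.114876 + 0.1482 = 0.263076 min⁻¹.
C_ss = Q C_in/(Q + kV) = 1.90255 mol/L; C(t) = C_ss + (C₀ − C_ss) e^(−a t).
C(5.539) = 1.90255 + (2.36245)·e^(−0.263076·5.539) = 1.90255 + (2.36245)·0.232893 = 2.45275 mol/L.

2.453 mol/L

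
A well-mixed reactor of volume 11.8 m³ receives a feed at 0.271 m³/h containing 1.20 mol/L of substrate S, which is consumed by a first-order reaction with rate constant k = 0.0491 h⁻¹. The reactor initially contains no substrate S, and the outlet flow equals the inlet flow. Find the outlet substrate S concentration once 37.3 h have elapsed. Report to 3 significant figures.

0.356 mol/L

Accumulation = in − out − consumed: V dC/dt = Q C_in − Q C − k V C.
dC/dt = (Q/V) C_in − (Q/V + k) C; effective rate a = Q/V + k = 0.022966 + 0.0491 = 0.072066 h⁻¹.
C_ss = Q C_in/(Q + kV) = 0.38242 mol/L; C(t) = C_ss + (C₀ − C_ss) e^(−a t).
C(37.3) = 0.38242 + (-0.38242)·e^(−0.072066·37.3) = 0.38242 + (-0.38242)·0.068012 = 0.35641 mol/L.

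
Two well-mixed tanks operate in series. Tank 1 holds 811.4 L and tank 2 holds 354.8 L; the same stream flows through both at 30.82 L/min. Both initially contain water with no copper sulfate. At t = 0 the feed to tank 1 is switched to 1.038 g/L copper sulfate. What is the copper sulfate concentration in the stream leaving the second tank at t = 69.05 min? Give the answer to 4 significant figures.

0.9061 g/L

Species balance on tank i: dCᵢ/dt = (Cᵢ₋₁ − Cᵢ)/τᵢ with τᵢ = Vᵢ/Q.
τ₁ = 811.4/30.82 = 26.3271 min; τ₂ = 354.8/30.82 = 11.5120 min.
Tank 1: C₁ = C_in(1 − e^(−t/τ₁)). Tank 2 (τ₁ ≠ τ₂): C₂ = C_in[1 − (τ₁ e^(−t/τ₁) − τ₂ e^(−t/τ₂))/(τ₁ − τ₂)].
At t = 69.05: e^(−t/τ₁) = 0.0726010, e^(−t/τ₂) = 0.00248350.
C₂ = 1.038·[1 − (26.3271·0.0726010 − 11.5120·0.00248350)/(14.8151)] = 1.038·0.872914 = 0.906085 g/L.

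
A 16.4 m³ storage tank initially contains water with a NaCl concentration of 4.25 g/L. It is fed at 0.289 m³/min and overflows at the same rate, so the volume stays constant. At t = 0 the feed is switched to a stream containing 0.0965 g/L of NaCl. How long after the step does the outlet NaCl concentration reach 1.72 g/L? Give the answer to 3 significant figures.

Species balance on the tank: V dC/dt = Q(C_in − C), so τ = V/Q = 56.747 min.
C(t) = C_in + (C₀ − C_in) e^(−t/τ). Set C = 1.72 and solve for t:
e^(−t/τ) = (C − C_in)/(C₀ − C_in) = (1.72 − 0.0965)/(4.25 − 0.0965) = 0.39088
t = −τ ln(…) = 56.747 × 0.93937 = 53.307 min.

53.3 min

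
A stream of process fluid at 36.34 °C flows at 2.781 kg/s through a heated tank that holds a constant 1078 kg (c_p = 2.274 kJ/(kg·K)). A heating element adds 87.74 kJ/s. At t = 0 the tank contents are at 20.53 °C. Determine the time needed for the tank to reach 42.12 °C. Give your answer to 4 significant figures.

M c_p dT/dt = ṁ c_p (T_in − T) + Q̇.
τ = M/ṁ = 387.630 s; T_ss = T_in + Q̇/(ṁ c_p) = 50.2141 °C.
T(t) = T_ss + (T₀ − T_ss) e^(−t/τ). Set T = 42.12:
e^(−t/τ) = (42.12 − 50.2141)/(20.53 − 50.2141) = 0.272676
t = −387.630 · ln(0.272676) = 503.715 s.

503.7 s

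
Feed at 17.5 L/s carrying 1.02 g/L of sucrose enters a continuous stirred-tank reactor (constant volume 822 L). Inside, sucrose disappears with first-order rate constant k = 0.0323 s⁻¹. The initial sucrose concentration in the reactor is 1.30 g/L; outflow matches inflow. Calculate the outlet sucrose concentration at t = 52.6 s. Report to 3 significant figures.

0.459 g/L

Accumulation = in − out − consumed: V dC/dt = Q C_in − Q C − k V C.
dC/dt = (Q/V) C_in − (Q/V + k) C; effective rate a = Q/V + k = 0.021290 + 0.0323 = 0.053590 s⁻¹.
C_ss = Q C_in/(Q + kV) = 0.40522 g/L; C(t) = C_ss + (C₀ − C_ss) e^(−a t).
C(52.6) = 0.40522 + (0.89478)·e^(−0.053590·52.6) = 0.40522 + (0.89478)·0.059677 = 0.45861 g/L.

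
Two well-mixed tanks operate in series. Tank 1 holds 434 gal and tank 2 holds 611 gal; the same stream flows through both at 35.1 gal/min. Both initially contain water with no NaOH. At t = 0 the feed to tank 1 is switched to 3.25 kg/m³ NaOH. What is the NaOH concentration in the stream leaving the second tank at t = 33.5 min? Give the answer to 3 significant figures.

2.14 kg/m³

Species balance on tank i: dCᵢ/dt = (Cᵢ₋₁ − Cᵢ)/τᵢ with τᵢ = Vᵢ/Q.
τ₁ = 434/35.1 = 12.365 min; τ₂ = 611/35.1 = 17.407 min.
Tank 1: C₁ = C_in(1 − e^(−t/τ₁)). Tank 2 (τ₁ ≠ τ₂): C₂ = C_in[1 − (τ₁ e^(−t/τ₁) − τ₂ e^(−t/τ₂))/(τ₁ − τ₂)].
At t = 33.5: e^(−t/τ₁) = 0.066581, e^(−t/τ₂) = 0.14595.
C₂ = 3.25·[1 − (12.365·0.066581 − 17.407·0.14595)/(-5.0427)] = 3.25·0.65943 = 2.1431 kg/m³.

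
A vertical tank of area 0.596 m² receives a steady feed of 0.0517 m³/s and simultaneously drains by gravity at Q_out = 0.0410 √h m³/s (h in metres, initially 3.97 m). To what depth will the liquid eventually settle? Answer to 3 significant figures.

1.59 m

A dh/dt = Q_in − 0.0410 √h. Steady state requires inflow = outflow:
Q_in = 0.0410 √h_ss ⇒ √h_ss = 0.0517/0.0410 = 1.2610.
h_ss = 1.2610² = 1.5901 m. (Since h₀ = 3.97 m > h_ss, the level will fall toward this value.)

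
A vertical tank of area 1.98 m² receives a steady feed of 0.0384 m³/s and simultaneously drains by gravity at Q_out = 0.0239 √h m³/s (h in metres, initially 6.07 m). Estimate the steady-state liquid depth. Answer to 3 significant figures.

2.58 m

Level balance: A dh/dt = 0.0384 − 0.0239 √h. Setting dh/dt = 0:
Q_in = 0.0239 √h_ss ⇒ √h_ss = 0.0384/0.0239 = 1.6067.
h_ss = 1.6067² = 2.5815 m. (Since h₀ = 6.07 m > h_ss, the level will fall toward this value.)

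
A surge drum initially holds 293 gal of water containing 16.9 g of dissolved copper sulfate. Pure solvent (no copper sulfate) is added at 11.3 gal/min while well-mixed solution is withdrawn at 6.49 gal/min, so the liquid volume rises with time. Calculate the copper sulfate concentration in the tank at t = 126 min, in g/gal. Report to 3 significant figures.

Total volume: dV/dt = Q_in − Q_out = 4.8100 gal/min, so V(t) = 293 + 4.8100 t and V(126) = 899.06 gal.
Solute balance: dm/dt = 0 − Q_out C = −Q_out m/V(t).
dm/m = −Q_out dt/(V₀ + 4.8100 t); integrating gives ln(m/m₀) = −(Q_out/(Q_in−Q_out)) ln(V/V₀).
m = m₀ (V₀/V)^(Q_out/(Q_in−Q_out)) = 16.9 × (293/899.06)^(1.3493) = 3.7230 g.
C = m/V = 3.7230/899.06 = 0.0041410 g/gal.

0.00414 g/gal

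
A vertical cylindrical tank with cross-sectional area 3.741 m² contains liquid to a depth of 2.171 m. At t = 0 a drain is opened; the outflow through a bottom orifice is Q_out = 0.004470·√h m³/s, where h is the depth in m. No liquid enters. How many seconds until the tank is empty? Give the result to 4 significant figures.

Unsteady balance on liquid volume: A dh/dt = −0.004470 √h.
This is separable: 2 d(√h)/dt = −0.004470/A, so √h = √h₀ − (0.004470/(2A)) t.
Set h = 0: 2√h₀ = (0.004470/A) t_empty ⇒ t_empty = 2A√h₀/0.004470.
t_empty = 2·3.741·√2.171/0.004470 = 7.48200·1.47343/0.004470 = 2466.27 s.

2466 s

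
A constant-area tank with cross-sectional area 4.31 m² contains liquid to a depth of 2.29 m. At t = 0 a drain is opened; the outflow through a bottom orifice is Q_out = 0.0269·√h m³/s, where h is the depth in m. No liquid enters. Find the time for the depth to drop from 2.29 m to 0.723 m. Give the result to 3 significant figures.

212 s

A dh/dt = −Q_out = −0.0269 √h.
Separate and integrate: 2(√h − √h₀) = −(0.0269/A) t.
t = 2A(√h₀ − √h)/0.0269 = 2·4.31·(√2.29 − √0.723)/0.0269
  = 8.6200 × (1.5133 − 0.85029) / 0.0269 = 212.45 s.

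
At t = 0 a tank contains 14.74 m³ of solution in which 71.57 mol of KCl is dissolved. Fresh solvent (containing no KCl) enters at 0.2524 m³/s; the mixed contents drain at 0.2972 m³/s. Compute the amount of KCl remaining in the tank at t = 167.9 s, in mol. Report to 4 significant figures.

0.6276 mol

Total volume: dV/dt = Q_in − Q_out = -0.0448000 m³/s, so V(t) = 14.74 − 0.0448000 t and V(167.9) = 7.21808 m³.
Solute balance: dm/dt = 0 − Q_out C = −Q_out m/V(t).
dm/m = −Q_out dt/(V₀ − 0.0448000 t); integrating gives ln(m/m₀) = −(Q_out/(Q_in−Q_out)) ln(V/V₀).
m = m₀ (V₀/V)^(Q_out/(Q_in−Q_out)) = 71.57 × (14.74/7.21808)^(-6.63393) = 0.627640 mol.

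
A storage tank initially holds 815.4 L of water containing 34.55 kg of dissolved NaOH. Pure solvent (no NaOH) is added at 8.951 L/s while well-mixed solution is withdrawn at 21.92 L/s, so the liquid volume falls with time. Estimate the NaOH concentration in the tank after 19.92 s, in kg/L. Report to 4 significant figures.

0.03257 kg/L

Total volume: dV/dt = Q_in − Q_out = -12.9690 L/s, so V(t) = 815.4 − 12.9690 t and V(19.92) = 557.058 L.
Solute balance: dm/dt = 0 − Q_out C = −Q_out m/V(t).
Separate: dm/m = −Q_out dt/V(t) ⇒ ln(m/m₀) = −(Q_out/(Q_in−Q_out)) ln(V/V₀).
m = m₀ (V₀/V)^(Q_out/(Q_in−Q_out)) = 34.55 × (815.4/557.058)^(-1.69018) = 18.1456 kg.
C = m/V = 18.1456/557.058 = 0.0325741 kg/L.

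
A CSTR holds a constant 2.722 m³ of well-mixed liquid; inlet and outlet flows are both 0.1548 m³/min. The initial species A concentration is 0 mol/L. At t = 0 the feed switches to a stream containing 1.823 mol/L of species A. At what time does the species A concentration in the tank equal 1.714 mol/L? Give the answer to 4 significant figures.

49.53 min

Mass balance on the solute (V constant): V dC/dt = Q(C_in − C), so τ = V/Q = 17.5840 min.
C(t) = C_in + (C₀ − C_in) e^(−t/τ). Set C = 1.714 and solve for t:
e^(−t/τ) = (C − C_in)/(C₀ − C_in) = (1.714 − 1.823)/(0 − 1.823) = 0.0597916
t = −τ ln(…) = 17.5840 × 2.81689 = 49.5322 min.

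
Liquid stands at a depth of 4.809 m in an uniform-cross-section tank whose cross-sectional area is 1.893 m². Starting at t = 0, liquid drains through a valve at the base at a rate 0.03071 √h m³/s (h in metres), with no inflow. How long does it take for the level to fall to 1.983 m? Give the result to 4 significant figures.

96.75 s

A dh/dt = −Q_out = −0.03071 √h.
This is separable: 2 d(√h)/dt = −0.03071/A, so √h = √h₀ − (0.03071/(2A)) t.
t = 2A(√h₀ − √h)/0.03071 = 2·1.893·(√4.809 − √1.983)/0.03071
  = 3.78600 × (2.19294 − 1.40819) / 0.03071 = 96.7462 s.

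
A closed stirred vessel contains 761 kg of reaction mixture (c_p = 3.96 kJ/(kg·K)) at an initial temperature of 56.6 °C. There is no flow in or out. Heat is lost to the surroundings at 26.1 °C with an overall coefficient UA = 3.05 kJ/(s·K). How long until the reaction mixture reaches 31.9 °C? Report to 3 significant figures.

Heat balance on the well-mixed liquid: M c_p dT/dt = −UA(T − T_amb).
τ = M c_p/UA = 988.05 s; T_ss = T_amb = 26.100 °C.
T(t) = T_ss + (T₀ − T_ss)e^(−t/τ); set T = 31.9:
t = −τ ln[(T − T_ss)/(T₀ − T_ss)] = −988.05 · ln(0.19016) = 1640.0 s.

1640 s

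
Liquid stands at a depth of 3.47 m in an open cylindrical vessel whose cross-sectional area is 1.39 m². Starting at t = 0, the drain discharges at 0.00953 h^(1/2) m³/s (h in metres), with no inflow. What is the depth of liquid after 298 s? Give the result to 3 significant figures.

Accumulation of liquid (constant cross-section A): A dh/dt = −0.00953 √h.
Separate and integrate: 2(√h − √h₀) = −(0.00953/A) t.
√h = √3.47 − 0.00953·298/(2·1.39) = 1.8628 − 1.0216 = 0.84123.
h = 0.84123² = 0.70767 m.

0.708 m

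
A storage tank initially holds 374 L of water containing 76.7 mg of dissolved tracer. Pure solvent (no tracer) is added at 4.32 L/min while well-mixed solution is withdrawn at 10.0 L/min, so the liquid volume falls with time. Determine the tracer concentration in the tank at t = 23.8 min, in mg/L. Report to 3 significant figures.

0.146 mg/L

Total volume: dV/dt = Q_in − Q_out = -5.6800 L/min, so V(t) = 374 − 5.6800 t and V(23.8) = 238.82 L.
No tracer enters, so dm/dt = −Q_out · (m/V).
dm/m = −Q_out dt/(V₀ − 5.6800 t); integrating gives ln(m/m₀) = −(Q_out/(Q_in−Q_out)) ln(V/V₀).
m = m₀ (V₀/V)^(Q_out/(Q_in−Q_out)) = 76.7 × (374/238.82)^(-1.7606) = 34.820 mg.
C = m/V = 34.820/238.82 = 0.14580 mg/L.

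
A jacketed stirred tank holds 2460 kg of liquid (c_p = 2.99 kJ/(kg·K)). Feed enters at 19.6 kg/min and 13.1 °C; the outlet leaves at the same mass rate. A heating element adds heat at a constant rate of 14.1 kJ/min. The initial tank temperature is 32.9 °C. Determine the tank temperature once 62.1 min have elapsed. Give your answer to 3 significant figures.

Energy balance: M c_p dT/dt = ṁ c_p (T_in − T) + 14.1.
Rearrange: dT/dt = (T_ss − T)/τ with τ = M/ṁ = 125.51 min and T_ss = T_in + Q̇/(ṁ c_p) = 13.341 °C.
Solution: T(t) = T_ss + (T₀ − T_ss) e^(−t/τ).
T(62.1) = 13.341 + (19.559)·e^(−62.1/125.51) = 13.341 + (19.559)·0.60970 = 25.266 °C.

25.3 °C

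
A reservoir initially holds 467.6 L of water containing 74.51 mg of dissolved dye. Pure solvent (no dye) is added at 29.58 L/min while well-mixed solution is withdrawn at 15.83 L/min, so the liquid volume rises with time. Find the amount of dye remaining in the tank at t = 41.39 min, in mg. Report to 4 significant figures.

Let m(t) be the amount of dye. Volume: V(t) = V₀ + (Q_in − Q_out) t = 467.6 + 13.7500 t; V(41.39) = 1036.71 L.
Species balance (pure solvent in): dm/dt = −Q_out · m/V(t).
dm/m = −Q_out dt/(V₀ + 13.7500 t); integrating gives ln(m/m₀) = −(Q_out/(Q_in−Q_out)) ln(V/V₀).
m = m₀ (V₀/V)^(Q_out/(Q_in−Q_out)) = 74.51 × (467.6/1036.71)^(1.15127) = 29.7936 mg.

29.79 mg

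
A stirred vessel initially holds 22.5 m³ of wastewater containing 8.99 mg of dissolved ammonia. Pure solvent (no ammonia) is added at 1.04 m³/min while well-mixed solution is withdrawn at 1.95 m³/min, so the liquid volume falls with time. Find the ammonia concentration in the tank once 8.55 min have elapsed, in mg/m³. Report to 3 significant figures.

0.246 mg/m³

Let m(t) be the amount of ammonia. Volume: V(t) = V₀ + (Q_in − Q_out) t = 22.5 − 0.91000 t; V(8.55) = 14.720 m³.
No ammonia enters, so dm/dt = −Q_out · (m/V).
dm/m = −Q_out dt/(V₀ − 0.91000 t); integrating gives ln(m/m₀) = −(Q_out/(Q_in−Q_out)) ln(V/V₀).
m = m₀ (V₀/V)^(Q_out/(Q_in−Q_out)) = 8.99 × (22.5/14.720)^(-2.1429) = 3.6212 mg.
C = m/V = 3.6212/14.720 = 0.24601 mg/m³.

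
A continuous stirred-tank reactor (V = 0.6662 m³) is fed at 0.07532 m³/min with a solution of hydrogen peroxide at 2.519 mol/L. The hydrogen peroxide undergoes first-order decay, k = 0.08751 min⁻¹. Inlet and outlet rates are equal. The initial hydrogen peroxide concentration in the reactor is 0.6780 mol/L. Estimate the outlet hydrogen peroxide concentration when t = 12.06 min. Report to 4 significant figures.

1.354 mol/L

Species balance: V dC/dt = Q C_in − Q C − k V C.
This is linear with rate a = Q/V + k = 0.200569 min⁻¹.
C_ss = Q C_in/(Q + kV) = 1.41994 mol/L; C(t) = C_ss + (C₀ − C_ss) e^(−a t).
C(12.06) = 1.41994 + (-0.741939)·e^(−0.200569·12.06) = 1.41994 + (-0.741939)·0.0890227 = 1.35389 mol/L.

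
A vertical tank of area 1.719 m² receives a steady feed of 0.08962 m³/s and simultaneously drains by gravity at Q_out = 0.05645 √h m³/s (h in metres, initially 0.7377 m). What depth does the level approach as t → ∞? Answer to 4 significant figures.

Level balance: A dh/dt = 0.08962 − 0.05645 √h. Setting dh/dt = 0:
Q_in = 0.05645 √h_ss ⇒ √h_ss = 0.08962/0.05645 = 1.58760.
h_ss = 1.58760² = 2.52047 m. (Since h₀ = 0.7377 m < h_ss, the level will rise toward this value.)

2.520 m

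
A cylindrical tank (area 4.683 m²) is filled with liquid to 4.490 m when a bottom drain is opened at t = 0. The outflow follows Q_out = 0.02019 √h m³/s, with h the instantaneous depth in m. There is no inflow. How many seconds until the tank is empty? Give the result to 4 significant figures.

Volume balance on the tank: A dh/dt = −0.02019 √h.
Separate and integrate: 2(√h − √h₀) = −(0.02019/A) t.
Set h = 0: 2√h₀ = (0.02019/A) t_empty ⇒ t_empty = 2A√h₀/0.02019.
t_empty = 2·4.683·√4.490/0.02019 = 9.36600·2.11896/0.02019 = 982.972 s.

983.0 s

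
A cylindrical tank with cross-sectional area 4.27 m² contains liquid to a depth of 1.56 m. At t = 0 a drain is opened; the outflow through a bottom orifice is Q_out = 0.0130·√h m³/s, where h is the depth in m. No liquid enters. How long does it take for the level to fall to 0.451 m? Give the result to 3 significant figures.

379 s

Unsteady balance on liquid volume: A dh/dt = −0.0130 √h.
This is separable: 2 d(√h)/dt = −0.0130/A, so √h = √h₀ − (0.0130/(2A)) t.
t = 2A(√h₀ − √h)/0.0130 = 2·4.27·(√1.56 − √0.451)/0.0130
  = 8.5400 × (1.2490 − 0.67157) / 0.0130 = 379.33 s.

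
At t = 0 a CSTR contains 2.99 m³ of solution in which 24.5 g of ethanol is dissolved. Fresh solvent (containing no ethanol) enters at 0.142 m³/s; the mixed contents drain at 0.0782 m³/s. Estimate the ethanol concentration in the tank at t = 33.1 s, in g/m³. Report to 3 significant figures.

Total volume: dV/dt = Q_in − Q_out = 0.063800 m³/s, so V(t) = 2.99 + 0.063800 t and V(33.1) = 5.1018 m³.
No ethanol enters, so dm/dt = −Q_out · (m/V).
Separate: dm/m = −Q_out dt/V(t) ⇒ ln(m/m₀) = −(Q_out/(Q_in−Q_out)) ln(V/V₀).
m = m₀ (V₀/V)^(Q_out/(Q_in−Q_out)) = 24.5 × (2.99/5.1018)^(1.2257) = 12.727 g.
C = m/V = 12.727/5.1018 = 2.4947 g/m³.

2.49 g/m³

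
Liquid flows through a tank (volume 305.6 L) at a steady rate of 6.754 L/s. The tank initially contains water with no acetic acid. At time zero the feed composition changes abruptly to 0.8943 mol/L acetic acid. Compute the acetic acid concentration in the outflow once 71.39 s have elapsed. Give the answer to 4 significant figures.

Species balance on the tank: V dC/dt = Q(C_in − C).
So dC/dt = (C_in − C)/τ with τ = V/Q = 305.6/6.754 = 45.2473 s.
This is linear first-order; C(t) = C_in + (C₀ − C_in) e^(−t/τ).
C(71.39) = 0.8943 + (0 − 0.8943)·e^(−71.39/45.2473) = 0.8943 + (-0.894300)·0.206434 = 0.709686 mol/L.

0.7097 mol/L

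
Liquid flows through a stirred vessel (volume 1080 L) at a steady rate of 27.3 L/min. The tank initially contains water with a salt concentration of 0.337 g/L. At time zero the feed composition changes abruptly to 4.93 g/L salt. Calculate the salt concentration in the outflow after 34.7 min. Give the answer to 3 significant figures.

Mass balance on the solute (V constant): V dC/dt = Q(C_in − C).
Rewrite as dC/dt + C/τ = C_in/τ, τ = V/Q = 39.560 min.
This is linear first-order; C(t) = C_in + (C₀ − C_in) e^(−t/τ).
C(34.7) = 4.93 + (0.337 − 4.93)·e^(−34.7/39.560) = 4.93 + (-4.5930)·0.41597 = 3.0194 g/L.

3.02 g/L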